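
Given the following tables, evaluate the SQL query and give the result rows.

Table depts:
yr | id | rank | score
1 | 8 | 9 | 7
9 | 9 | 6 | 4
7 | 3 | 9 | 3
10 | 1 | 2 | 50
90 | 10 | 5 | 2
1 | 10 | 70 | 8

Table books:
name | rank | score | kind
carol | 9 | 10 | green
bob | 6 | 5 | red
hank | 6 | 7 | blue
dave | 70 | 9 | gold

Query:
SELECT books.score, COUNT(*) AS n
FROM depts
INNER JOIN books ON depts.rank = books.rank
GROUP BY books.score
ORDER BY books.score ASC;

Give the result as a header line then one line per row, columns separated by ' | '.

After JOIN books (5 rows):
depts.yr | depts.id | depts.rank | depts.score | books.name | books.rank | books.score | books.kind
1 | 8 | 9 | 7 | carol | 9 | 10 | green
9 | 9 | 6 | 4 | bob | 6 | 5 | red
9 | 9 | 6 | 4 | hank | 6 | 7 | blue
7 | 3 | 9 | 3 | carol | 9 | 10 | green
1 | 10 | 70 | 8 | dave | 70 | 9 | gold
After GROUP BY (4 rows):
books.score | n
10 | 2
5 | 1
7 | 1
9 | 1
After ORDER BY (4 rows):
books.score | n
5 | 1
7 | 1
9 | 1
10 | 2

== RESULT ==
books.score | n
5 | 1
7 | 1
9 | 1
10 | 2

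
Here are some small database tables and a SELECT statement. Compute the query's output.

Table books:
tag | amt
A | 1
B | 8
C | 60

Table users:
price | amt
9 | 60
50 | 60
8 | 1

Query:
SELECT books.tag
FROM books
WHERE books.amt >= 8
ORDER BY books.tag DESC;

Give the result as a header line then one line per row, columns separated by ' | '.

After WHERE (2 rows):
books.tag | books.amt
B | 8
C | 60
After SELECT (2 rows):
books.tag
B
C
After ORDER BY (2 rows):
books.tag
C
B

== RESULT ==
books.tag
C
B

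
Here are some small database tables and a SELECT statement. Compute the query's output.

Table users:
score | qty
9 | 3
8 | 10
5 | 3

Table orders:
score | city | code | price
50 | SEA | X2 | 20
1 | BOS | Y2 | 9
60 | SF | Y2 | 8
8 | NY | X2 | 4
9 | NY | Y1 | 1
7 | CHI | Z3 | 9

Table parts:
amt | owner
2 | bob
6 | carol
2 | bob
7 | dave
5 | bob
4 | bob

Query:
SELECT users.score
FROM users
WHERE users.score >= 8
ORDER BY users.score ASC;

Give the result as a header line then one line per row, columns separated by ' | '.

== RESULT ==
users.score
8
9

Derivation:
After WHERE (2 rows):
users.score | users.qty
9 | 3
8 | 10
After SELECT (2 rows):
users.score
9
8
After ORDER BY (2 rows):
users.score
8
9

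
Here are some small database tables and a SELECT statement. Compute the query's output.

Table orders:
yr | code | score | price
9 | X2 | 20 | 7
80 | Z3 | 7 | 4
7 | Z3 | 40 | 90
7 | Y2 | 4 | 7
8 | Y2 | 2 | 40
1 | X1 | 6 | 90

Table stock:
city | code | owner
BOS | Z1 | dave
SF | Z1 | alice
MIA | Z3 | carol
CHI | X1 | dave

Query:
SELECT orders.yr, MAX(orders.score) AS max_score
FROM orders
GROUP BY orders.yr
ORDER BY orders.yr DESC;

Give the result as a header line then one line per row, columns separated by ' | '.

== RESULT ==
orders.yr | max_score
80 | 7
9 | 20
8 | 2
7 | 40
1 | 6

Derivation:
After GROUP BY (5 rows):
orders.yr | max_score
9 | 20
80 | 7
7 | 40
8 | 2
1 | 6
After ORDER BY (5 rows):
orders.yr | max_score
80 | 7
9 | 20
8 | 2
7 | 40
1 | 6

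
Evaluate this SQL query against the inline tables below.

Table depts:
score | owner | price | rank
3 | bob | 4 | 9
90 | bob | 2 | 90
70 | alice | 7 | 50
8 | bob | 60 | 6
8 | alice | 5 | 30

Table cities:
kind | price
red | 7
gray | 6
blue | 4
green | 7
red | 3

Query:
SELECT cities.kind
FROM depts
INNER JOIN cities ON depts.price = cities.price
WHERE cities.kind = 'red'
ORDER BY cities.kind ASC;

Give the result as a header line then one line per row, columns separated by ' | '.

After JOIN cities (3 rows):
depts.score | depts.owner | depts.price | depts.rank | cities.kind | cities.price
3 | bob | 4 | 9 | blue | 4
70 | alice | 7 | 50 | red | 7
70 | alice | 7 | 50 | green | 7
After WHERE (1 rows):
depts.score | depts.owner | depts.price | depts.rank | cities.kind | cities.price
70 | alice | 7 | 50 | red | 7
After SELECT (1 rows):
cities.kind
red
After ORDER BY (1 rows):
cities.kind
red

== RESULT ==
cities.kind
red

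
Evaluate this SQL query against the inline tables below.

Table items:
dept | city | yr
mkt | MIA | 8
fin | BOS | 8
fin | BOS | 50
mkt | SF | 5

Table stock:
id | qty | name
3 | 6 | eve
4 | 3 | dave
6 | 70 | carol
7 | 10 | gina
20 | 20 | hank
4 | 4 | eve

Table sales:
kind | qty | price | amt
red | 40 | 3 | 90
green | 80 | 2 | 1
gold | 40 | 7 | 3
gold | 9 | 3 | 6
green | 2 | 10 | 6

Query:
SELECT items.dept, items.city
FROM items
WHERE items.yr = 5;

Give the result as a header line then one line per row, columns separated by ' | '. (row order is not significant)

After WHERE (1 rows):
items.dept | items.city | items.yr
mkt | SF | 5
After SELECT (1 rows):
items.dept | items.city
mkt | SF

== RESULT ==
items.dept | items.city
mkt | SF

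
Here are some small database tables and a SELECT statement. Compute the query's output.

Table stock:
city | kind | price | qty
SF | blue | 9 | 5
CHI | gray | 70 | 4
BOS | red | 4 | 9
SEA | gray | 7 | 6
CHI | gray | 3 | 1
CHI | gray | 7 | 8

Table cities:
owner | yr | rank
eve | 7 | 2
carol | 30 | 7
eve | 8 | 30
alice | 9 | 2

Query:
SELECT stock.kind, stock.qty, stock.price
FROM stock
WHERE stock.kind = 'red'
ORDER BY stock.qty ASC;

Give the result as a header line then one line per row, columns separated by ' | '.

After WHERE (1 rows):
stock.city | stock.kind | stock.price | stock.qty
BOS | red | 4 | 9
After SELECT (1 rows):
stock.kind | stock.qty | stock.price
red | 9 | 4
After ORDER BY (1 rows):
stock.kind | stock.qty | stock.price
red | 9 | 4

== RESULT ==
stock.kind | stock.qty | stock.price
red | 9 | 4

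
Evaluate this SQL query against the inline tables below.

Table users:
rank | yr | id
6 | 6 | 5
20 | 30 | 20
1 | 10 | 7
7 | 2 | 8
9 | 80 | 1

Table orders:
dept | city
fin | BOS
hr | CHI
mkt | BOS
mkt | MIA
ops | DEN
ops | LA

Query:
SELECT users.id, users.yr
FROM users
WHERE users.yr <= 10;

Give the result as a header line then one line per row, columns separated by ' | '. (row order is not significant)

== RESULT ==
users.id | users.yr
5 | 6
7 | 10
8 | 2

Derivation:
After WHERE (3 rows):
users.rank | users.yr | users.id
6 | 6 | 5
1 | 10 | 7
7 | 2 | 8
After SELECT (3 rows):
users.id | users.yr
5 | 6
7 | 10
8 | 2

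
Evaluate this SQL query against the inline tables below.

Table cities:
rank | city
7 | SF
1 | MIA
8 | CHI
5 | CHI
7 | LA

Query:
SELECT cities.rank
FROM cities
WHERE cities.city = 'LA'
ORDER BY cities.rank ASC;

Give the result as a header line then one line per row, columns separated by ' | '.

== RESULT ==
cities.rank
7

Derivation:
After WHERE (1 rows):
cities.rank | cities.city
7 | LA
After SELECT (1 rows):
cities.rank
7
After ORDER BY (1 rows):
cities.rank
7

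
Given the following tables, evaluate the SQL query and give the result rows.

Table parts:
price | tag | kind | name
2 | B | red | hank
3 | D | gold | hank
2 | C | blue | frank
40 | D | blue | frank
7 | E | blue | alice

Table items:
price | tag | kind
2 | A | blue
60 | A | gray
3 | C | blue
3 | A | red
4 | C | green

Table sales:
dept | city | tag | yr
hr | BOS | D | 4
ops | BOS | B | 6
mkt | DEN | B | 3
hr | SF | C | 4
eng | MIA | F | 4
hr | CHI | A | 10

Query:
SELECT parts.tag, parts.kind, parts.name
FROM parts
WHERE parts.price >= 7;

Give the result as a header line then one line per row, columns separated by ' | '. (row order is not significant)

== RESULT ==
parts.tag | parts.kind | parts.name
D | blue | frank
E | blue | alice

Derivation:
After WHERE (2 rows):
parts.price | parts.tag | parts.kind | parts.name
40 | D | blue | frank
7 | E | blue | alice
After SELECT (2 rows):
parts.tag | parts.kind | parts.name
D | blue | frank
E | blue | alice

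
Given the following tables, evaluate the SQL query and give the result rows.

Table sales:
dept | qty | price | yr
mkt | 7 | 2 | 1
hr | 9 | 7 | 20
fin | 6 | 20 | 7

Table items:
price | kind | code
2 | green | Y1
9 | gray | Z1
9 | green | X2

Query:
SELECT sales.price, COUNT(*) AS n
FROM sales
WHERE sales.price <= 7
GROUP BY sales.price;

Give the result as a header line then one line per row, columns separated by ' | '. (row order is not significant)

After WHERE (2 rows):
sales.dept | sales.qty | sales.price | sales.yr
mkt | 7 | 2 | 1
hr | 9 | 7 | 20
After GROUP BY (2 rows):
sales.price | n
2 | 1
7 | 1

== RESULT ==
sales.price | n
2 | 1
7 | 1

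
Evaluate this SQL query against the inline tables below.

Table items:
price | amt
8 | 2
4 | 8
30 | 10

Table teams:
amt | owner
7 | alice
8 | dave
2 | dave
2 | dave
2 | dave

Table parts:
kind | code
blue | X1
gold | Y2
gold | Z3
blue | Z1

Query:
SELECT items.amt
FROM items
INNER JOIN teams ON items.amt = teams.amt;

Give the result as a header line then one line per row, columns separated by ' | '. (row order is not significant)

After JOIN teams (4 rows):
items.price | items.amt | teams.amt | teams.owner
8 | 2 | 2 | dave
8 | 2 | 2 | dave
8 | 2 | 2 | dave
4 | 8 | 8 | dave
After SELECT (4 rows):
items.amt
2
2
2
8

== RESULT ==
items.amt
2
2
2
8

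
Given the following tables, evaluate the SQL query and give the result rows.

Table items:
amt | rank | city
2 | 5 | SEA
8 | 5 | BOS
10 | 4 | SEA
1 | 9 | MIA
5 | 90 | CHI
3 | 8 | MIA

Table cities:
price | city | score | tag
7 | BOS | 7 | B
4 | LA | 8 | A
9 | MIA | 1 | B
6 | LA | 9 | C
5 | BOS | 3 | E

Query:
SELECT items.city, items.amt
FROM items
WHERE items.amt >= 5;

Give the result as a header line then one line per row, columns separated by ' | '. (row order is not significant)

After WHERE (3 rows):
items.amt | items.rank | items.city
8 | 5 | BOS
10 | 4 | SEA
5 | 90 | CHI
After SELECT (3 rows):
items.city | items.amt
BOS | 8
SEA | 10
CHI | 5

== RESULT ==
items.city | items.amt
BOS | 8
SEA | 10
CHI | 5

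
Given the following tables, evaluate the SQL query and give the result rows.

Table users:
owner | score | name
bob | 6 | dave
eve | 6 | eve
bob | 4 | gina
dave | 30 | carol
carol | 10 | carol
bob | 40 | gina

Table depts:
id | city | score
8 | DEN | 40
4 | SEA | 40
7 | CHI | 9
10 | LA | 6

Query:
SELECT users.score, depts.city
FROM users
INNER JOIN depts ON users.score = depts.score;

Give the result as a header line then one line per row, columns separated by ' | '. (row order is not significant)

== RESULT ==
users.score | depts.city
6 | LA
6 | LA
40 | DEN
40 | SEA

Derivation:
After JOIN depts (4 rows):
users.owner | users.score | users.name | depts.id | depts.city | depts.score
bob | 6 | dave | 10 | LA | 6
eve | 6 | eve | 10 | LA | 6
bob | 40 | gina | 8 | DEN | 40
bob | 40 | gina | 4 | SEA | 40
After SELECT (4 rows):
users.score | depts.city
6 | LA
6 | LA
40 | DEN
40 | SEA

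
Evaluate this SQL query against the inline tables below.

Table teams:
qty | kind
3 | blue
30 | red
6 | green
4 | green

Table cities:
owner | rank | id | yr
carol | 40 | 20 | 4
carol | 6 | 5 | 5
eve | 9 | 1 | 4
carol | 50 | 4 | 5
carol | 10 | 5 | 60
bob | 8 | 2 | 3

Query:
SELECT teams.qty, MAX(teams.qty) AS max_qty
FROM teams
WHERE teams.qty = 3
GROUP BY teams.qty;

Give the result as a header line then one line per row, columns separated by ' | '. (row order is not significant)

After WHERE (1 rows):
teams.qty | teams.kind
3 | blue
After GROUP BY (1 rows):
teams.qty | max_qty
3 | 3

== RESULT ==
teams.qty | max_qty
3 | 3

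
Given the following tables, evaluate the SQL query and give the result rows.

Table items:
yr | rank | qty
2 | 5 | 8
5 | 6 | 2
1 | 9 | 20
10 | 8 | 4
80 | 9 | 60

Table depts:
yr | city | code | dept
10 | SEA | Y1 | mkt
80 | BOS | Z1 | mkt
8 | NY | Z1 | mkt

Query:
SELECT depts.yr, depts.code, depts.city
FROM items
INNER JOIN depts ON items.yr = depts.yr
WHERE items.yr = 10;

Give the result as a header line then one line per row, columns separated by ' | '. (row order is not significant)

After JOIN depts (2 rows):
items.yr | items.rank | items.qty | depts.yr | depts.city | depts.code | depts.dept
10 | 8 | 4 | 10 | SEA | Y1 | mkt
80 | 9 | 60 | 80 | BOS | Z1 | mkt
After WHERE (1 rows):
items.yr | items.rank | items.qty | depts.yr | depts.city | depts.code | depts.dept
10 | 8 | 4 | 10 | SEA | Y1 | mkt
After SELECT (1 rows):
depts.yr | depts.code | depts.city
10 | Y1 | SEA

== RESULT ==
depts.yr | depts.code | depts.city
10 | Y1 | SEA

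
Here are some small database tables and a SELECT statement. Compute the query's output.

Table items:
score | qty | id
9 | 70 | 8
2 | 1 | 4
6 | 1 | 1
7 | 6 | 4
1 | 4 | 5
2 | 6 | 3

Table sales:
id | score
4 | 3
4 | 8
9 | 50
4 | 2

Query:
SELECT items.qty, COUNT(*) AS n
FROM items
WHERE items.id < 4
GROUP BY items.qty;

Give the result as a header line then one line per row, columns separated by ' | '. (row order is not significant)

== RESULT ==
items.qty | n
1 | 1
6 | 1

Derivation:
After WHERE (2 rows):
items.score | items.qty | items.id
6 | 1 | 1
2 | 6 | 3
After GROUP BY (2 rows):
items.qty | n
1 | 1
6 | 1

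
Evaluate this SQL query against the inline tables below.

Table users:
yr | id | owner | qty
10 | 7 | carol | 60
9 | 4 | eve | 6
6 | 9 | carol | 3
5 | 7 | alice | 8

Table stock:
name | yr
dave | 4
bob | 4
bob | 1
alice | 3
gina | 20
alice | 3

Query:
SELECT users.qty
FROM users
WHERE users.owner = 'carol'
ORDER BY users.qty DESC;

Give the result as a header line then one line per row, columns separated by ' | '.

== RESULT ==
users.qty
60
3

Derivation:
After WHERE (2 rows):
users.yr | users.id | users.owner | users.qty
10 | 7 | carol | 60
6 | 9 | carol | 3
After SELECT (2 rows):
users.qty
60
3
After ORDER BY (2 rows):
users.qty
60
3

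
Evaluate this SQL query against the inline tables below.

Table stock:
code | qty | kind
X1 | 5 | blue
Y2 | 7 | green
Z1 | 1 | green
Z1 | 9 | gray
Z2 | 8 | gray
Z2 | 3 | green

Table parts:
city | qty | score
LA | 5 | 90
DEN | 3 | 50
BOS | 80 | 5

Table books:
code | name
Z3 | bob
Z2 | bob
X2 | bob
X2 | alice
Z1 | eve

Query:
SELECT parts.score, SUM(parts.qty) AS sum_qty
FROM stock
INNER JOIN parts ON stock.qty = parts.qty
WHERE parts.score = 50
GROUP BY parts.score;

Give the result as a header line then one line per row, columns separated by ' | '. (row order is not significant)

== RESULT ==
parts.score | sum_qty
50 | 3

Derivation:
After JOIN parts (2 rows):
stock.code | stock.qty | stock.kind | parts.city | parts.qty | parts.score
X1 | 5 | blue | LA | 5 | 90
Z2 | 3 | green | DEN | 3 | 50
After WHERE (1 rows):
stock.code | stock.qty | stock.kind | parts.city | parts.qty | parts.score
Z2 | 3 | green | DEN | 3 | 50
After GROUP BY (1 rows):
parts.score | sum_qty
50 | 3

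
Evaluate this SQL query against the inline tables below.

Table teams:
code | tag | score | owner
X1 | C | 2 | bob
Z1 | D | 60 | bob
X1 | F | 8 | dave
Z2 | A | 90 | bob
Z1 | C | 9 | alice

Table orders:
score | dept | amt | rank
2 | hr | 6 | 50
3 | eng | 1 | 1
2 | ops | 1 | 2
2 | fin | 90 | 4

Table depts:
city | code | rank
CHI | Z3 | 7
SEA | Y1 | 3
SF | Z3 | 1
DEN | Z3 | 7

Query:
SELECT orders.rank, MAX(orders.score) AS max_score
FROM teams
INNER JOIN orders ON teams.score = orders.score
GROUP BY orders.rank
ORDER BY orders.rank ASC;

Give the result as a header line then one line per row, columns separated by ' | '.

After JOIN orders (3 rows):
teams.code | teams.tag | teams.score | teams.owner | orders.score | orders.dept | orders.amt | orders.rank
X1 | C | 2 | bob | 2 | hr | 6 | 50
X1 | C | 2 | bob | 2 | ops | 1 | 2
X1 | C | 2 | bob | 2 | fin | 90 | 4
After GROUP BY (3 rows):
orders.rank | max_score
50 | 2
2 | 2
4 | 2
After ORDER BY (3 rows):
orders.rank | max_score
2 | 2
4 | 2
50 | 2

== RESULT ==
orders.rank | max_score
2 | 2
4 | 2
50 | 2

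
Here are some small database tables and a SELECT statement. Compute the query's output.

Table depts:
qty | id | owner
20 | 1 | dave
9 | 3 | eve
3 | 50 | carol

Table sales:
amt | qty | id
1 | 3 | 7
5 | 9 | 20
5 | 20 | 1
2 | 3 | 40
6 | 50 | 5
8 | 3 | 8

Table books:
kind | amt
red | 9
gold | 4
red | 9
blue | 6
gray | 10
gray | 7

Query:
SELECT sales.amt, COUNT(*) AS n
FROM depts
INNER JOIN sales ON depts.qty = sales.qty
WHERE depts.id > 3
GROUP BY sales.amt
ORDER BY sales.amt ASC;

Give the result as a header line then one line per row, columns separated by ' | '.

After JOIN sales (5 rows):
depts.qty | depts.id | depts.owner | sales.amt | sales.qty | sales.id
20 | 1 | dave | 5 | 20 | 1
9 | 3 | eve | 5 | 9 | 20
3 | 50 | carol | 1 | 3 | 7
3 | 50 | carol | 2 | 3 | 40
3 | 50 | carol | 8 | 3 | 8
After WHERE (3 rows):
depts.qty | depts.id | depts.owner | sales.amt | sales.qty | sales.id
3 | 50 | carol | 1 | 3 | 7
3 | 50 | carol | 2 | 3 | 40
3 | 50 | carol | 8 | 3 | 8
After GROUP BY (3 rows):
sales.amt | n
1 | 1
2 | 1
8 | 1
After ORDER BY (3 rows):
sales.amt | n
1 | 1
2 | 1
8 | 1

== RESULT ==
sales.amt | n
1 | 1
2 | 1
8 | 1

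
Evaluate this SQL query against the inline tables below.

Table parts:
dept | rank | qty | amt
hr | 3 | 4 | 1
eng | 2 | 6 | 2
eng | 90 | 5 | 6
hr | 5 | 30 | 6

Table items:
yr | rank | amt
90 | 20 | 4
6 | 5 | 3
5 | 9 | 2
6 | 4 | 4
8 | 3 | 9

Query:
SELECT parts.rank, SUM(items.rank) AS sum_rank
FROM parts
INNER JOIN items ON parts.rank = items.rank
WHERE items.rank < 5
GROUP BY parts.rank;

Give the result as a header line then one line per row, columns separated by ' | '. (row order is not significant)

== RESULT ==
parts.rank | sum_rank
3 | 3

Derivation:
After JOIN items (2 rows):
parts.dept | parts.rank | parts.qty | parts.amt | items.yr | items.rank | items.amt
hr | 3 | 4 | 1 | 8 | 3 | 9
hr | 5 | 30 | 6 | 6 | 5 | 3
After WHERE (1 rows):
parts.dept | parts.rank | parts.qty | parts.amt | items.yr | items.rank | items.amt
hr | 3 | 4 | 1 | 8 | 3 | 9
After GROUP BY (1 rows):
parts.rank | sum_rank
3 | 3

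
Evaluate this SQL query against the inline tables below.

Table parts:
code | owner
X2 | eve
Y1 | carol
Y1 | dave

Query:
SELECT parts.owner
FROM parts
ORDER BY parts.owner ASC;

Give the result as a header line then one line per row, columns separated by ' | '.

After SELECT (3 rows):
parts.owner
eve
carol
dave
After ORDER BY (3 rows):
parts.owner
carol
dave
eve

== RESULT ==
parts.owner
carol
dave
eve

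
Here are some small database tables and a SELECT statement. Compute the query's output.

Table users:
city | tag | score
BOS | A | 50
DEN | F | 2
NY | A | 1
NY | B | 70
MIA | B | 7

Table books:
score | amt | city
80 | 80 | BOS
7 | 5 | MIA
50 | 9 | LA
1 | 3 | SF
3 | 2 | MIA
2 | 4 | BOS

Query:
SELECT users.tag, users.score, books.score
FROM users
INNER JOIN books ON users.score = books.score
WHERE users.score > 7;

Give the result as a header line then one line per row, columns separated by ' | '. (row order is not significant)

== RESULT ==
users.tag | users.score | books.score
A | 50 | 50

Derivation:
After JOIN books (4 rows):
users.city | users.tag | users.score | books.score | books.amt | books.city
BOS | A | 50 | 50 | 9 | LA
DEN | F | 2 | 2 | 4 | BOS
NY | A | 1 | 1 | 3 | SF
MIA | B | 7 | 7 | 5 | MIA
After WHERE (1 rows):
users.city | users.tag | users.score | books.score | books.amt | books.city
BOS | A | 50 | 50 | 9 | LA
After SELECT (1 rows):
users.tag | users.score | books.score
A | 50 | 50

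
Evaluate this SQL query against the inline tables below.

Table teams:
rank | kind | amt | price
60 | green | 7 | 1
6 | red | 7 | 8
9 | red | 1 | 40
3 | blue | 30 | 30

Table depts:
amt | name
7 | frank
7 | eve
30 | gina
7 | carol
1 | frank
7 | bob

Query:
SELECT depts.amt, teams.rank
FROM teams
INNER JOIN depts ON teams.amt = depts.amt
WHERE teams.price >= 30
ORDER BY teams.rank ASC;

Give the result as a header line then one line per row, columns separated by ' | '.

== RESULT ==
depts.amt | teams.rank
30 | 3
1 | 9

Derivation:
After JOIN depts (10 rows):
teams.rank | teams.kind | teams.amt | teams.price | depts.amt | depts.name
60 | green | 7 | 1 | 7 | frank
60 | green | 7 | 1 | 7 | eve
60 | green | 7 | 1 | 7 | carol
60 | green | 7 | 1 | 7 | bob
6 | red | 7 | 8 | 7 | frank
6 | red | 7 | 8 | 7 | eve
6 | red | 7 | 8 | 7 | carol
6 | red | 7 | 8 | 7 | bob
9 | red | 1 | 40 | 1 | frank
3 | blue | 30 | 30 | 30 | gina
After WHERE (2 rows):
teams.rank | teams.kind | teams.amt | teams.price | depts.amt | depts.name
9 | red | 1 | 40 | 1 | frank
3 | blue | 30 | 30 | 30 | gina
After SELECT (2 rows):
depts.amt | teams.rank
1 | 9
30 | 3
After ORDER BY (2 rows):
depts.amt | teams.rank
30 | 3
1 | 9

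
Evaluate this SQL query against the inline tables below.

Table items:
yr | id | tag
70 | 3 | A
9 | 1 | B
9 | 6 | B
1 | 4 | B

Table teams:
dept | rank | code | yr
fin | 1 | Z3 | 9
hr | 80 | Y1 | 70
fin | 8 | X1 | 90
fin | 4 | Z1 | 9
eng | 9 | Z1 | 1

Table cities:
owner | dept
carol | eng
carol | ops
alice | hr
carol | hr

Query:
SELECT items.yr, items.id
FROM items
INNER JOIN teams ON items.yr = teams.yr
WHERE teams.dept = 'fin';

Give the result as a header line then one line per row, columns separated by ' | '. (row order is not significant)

== RESULT ==
items.yr | items.id
9 | 1
9 | 1
9 | 6
9 | 6

Derivation:
After JOIN teams (6 rows):
items.yr | items.id | items.tag | teams.dept | teams.rank | teams.code | teams.yr
70 | 3 | A | hr | 80 | Y1 | 70
9 | 1 | B | fin | 1 | Z3 | 9
9 | 1 | B | fin | 4 | Z1 | 9
9 | 6 | B | fin | 1 | Z3 | 9
9 | 6 | B | fin | 4 | Z1 | 9
1 | 4 | B | eng | 9 | Z1 | 1
After WHERE (4 rows):
items.yr | items.id | items.tag | teams.dept | teams.rank | teams.code | teams.yr
9 | 1 | B | fin | 1 | Z3 | 9
9 | 1 | B | fin | 4 | Z1 | 9
9 | 6 | B | fin | 1 | Z3 | 9
9 | 6 | B | fin | 4 | Z1 | 9
After SELECT (4 rows):
items.yr | items.id
9 | 1
9 | 1
9 | 6
9 | 6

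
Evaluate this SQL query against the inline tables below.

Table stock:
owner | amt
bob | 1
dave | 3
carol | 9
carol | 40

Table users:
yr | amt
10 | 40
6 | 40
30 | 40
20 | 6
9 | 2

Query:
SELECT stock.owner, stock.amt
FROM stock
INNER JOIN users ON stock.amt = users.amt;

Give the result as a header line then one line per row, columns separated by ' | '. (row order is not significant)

== RESULT ==
stock.owner | stock.amt
carol | 40
carol | 40
carol | 40

Derivation:
After JOIN users (3 rows):
stock.owner | stock.amt | users.yr | users.amt
carol | 40 | 10 | 40
carol | 40 | 6 | 40
carol | 40 | 30 | 40
After SELECT (3 rows):
stock.owner | stock.amt
carol | 40
carol | 40
carol | 40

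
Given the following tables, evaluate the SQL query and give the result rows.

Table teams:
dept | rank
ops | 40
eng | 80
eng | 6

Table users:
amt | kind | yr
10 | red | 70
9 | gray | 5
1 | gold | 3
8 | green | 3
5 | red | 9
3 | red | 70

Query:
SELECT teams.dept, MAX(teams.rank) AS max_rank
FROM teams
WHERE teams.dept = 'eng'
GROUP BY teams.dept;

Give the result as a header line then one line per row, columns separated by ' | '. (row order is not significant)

After WHERE (2 rows):
teams.dept | teams.rank
eng | 80
eng | 6
After GROUP BY (1 rows):
teams.dept | max_rank
eng | 80

== RESULT ==
teams.dept | max_rank
eng | 80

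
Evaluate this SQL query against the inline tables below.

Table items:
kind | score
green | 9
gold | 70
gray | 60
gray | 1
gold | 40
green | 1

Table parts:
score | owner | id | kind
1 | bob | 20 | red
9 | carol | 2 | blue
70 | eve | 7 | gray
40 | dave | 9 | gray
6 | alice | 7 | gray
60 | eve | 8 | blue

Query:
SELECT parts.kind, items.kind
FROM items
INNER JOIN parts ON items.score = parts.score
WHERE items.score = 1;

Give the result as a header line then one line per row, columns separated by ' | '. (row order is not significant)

== RESULT ==
parts.kind | items.kind
red | gray
red | green

Derivation:
After JOIN parts (6 rows):
items.kind | items.score | parts.score | parts.owner | parts.id | parts.kind
green | 9 | 9 | carol | 2 | blue
gold | 70 | 70 | eve | 7 | gray
gray | 60 | 60 | eve | 8 | blue
gray | 1 | 1 | bob | 20 | red
gold | 40 | 40 | dave | 9 | gray
green | 1 | 1 | bob | 20 | red
After WHERE (2 rows):
items.kind | items.score | parts.score | parts.owner | parts.id | parts.kind
gray | 1 | 1 | bob | 20 | red
green | 1 | 1 | bob | 20 | red
After SELECT (2 rows):
parts.kind | items.kind
red | gray
red | green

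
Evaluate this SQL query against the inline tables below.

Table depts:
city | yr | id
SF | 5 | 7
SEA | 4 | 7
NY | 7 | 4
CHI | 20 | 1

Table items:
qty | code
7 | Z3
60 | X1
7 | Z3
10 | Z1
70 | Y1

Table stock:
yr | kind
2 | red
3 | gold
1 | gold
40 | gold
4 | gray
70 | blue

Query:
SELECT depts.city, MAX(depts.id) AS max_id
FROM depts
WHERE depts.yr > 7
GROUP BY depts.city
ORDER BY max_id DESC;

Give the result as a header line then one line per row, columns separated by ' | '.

== RESULT ==
depts.city | max_id
CHI | 1

Derivation:
After WHERE (1 rows):
depts.city | depts.yr | depts.id
CHI | 20 | 1
After GROUP BY (1 rows):
depts.city | max_id
CHI | 1
After ORDER BY (1 rows):
depts.city | max_id
CHI | 1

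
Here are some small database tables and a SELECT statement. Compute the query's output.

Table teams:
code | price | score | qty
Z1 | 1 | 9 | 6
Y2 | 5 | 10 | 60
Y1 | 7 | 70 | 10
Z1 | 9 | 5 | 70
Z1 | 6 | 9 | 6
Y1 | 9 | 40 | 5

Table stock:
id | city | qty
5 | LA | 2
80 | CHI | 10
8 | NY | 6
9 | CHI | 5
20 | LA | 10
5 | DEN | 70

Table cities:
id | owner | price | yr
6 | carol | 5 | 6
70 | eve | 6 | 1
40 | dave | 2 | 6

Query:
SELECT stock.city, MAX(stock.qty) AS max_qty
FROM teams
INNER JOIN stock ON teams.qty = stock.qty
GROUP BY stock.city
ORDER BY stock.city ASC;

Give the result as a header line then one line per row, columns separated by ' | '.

== RESULT ==
stock.city | max_qty
CHI | 10
DEN | 70
LA | 10
NY | 6

Derivation:
After JOIN stock (6 rows):
teams.code | teams.price | teams.score | teams.qty | stock.id | stock.city | stock.qty
Z1 | 1 | 9 | 6 | 8 | NY | 6
Y1 | 7 | 70 | 10 | 80 | CHI | 10
Y1 | 7 | 70 | 10 | 20 | LA | 10
Z1 | 9 | 5 | 70 | 5 | DEN | 70
Z1 | 6 | 9 | 6 | 8 | NY | 6
Y1 | 9 | 40 | 5 | 9 | CHI | 5
After GROUP BY (4 rows):
stock.city | max_qty
NY | 6
CHI | 10
LA | 10
DEN | 70
After ORDER BY (4 rows):
stock.city | max_qty
CHI | 10
DEN | 70
LA | 10
NY | 6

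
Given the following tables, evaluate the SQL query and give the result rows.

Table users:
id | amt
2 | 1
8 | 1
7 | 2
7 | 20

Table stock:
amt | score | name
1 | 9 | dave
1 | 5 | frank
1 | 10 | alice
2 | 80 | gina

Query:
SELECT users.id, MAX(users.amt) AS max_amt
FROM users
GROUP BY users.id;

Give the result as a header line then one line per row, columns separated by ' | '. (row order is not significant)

== RESULT ==
users.id | max_amt
2 | 1
8 | 1
7 | 20

Derivation:
After GROUP BY (3 rows):
users.id | max_amt
2 | 1
8 | 1
7 | 20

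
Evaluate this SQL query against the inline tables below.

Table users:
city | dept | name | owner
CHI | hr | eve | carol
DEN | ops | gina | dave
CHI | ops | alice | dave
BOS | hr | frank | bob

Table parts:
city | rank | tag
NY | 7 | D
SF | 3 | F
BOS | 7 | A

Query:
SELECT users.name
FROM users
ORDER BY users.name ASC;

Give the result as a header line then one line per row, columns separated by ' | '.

After SELECT (4 rows):
users.name
eve
gina
alice
frank
After ORDER BY (4 rows):
users.name
alice
eve
frank
gina

== RESULT ==
users.name
alice
eve
frank
gina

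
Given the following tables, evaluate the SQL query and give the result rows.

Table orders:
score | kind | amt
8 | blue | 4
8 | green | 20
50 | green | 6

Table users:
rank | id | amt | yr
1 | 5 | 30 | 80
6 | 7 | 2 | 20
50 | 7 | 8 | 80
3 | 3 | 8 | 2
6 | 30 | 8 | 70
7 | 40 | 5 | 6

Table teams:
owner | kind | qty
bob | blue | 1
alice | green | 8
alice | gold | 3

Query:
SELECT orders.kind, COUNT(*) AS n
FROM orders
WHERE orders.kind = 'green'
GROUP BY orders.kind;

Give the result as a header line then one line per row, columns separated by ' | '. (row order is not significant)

== RESULT ==
orders.kind | n
green | 2

Derivation:
After WHERE (2 rows):
orders.score | orders.kind | orders.amt
8 | green | 20
50 | green | 6
After GROUP BY (1 rows):
orders.kind | n
green | 2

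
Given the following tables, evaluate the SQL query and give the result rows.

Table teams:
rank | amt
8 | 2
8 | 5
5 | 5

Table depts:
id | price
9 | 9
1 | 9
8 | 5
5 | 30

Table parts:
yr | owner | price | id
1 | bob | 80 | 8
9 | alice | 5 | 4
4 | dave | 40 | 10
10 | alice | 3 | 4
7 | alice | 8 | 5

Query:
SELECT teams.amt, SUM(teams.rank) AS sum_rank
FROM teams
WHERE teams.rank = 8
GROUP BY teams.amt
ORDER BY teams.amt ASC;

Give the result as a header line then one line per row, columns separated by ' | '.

After WHERE (2 rows):
teams.rank | teams.amt
8 | 2
8 | 5
After GROUP BY (2 rows):
teams.amt | sum_rank
2 | 8
5 | 8
After ORDER BY (2 rows):
teams.amt | sum_rank
2 | 8
5 | 8

== RESULT ==
teams.amt | sum_rank
2 | 8
5 | 8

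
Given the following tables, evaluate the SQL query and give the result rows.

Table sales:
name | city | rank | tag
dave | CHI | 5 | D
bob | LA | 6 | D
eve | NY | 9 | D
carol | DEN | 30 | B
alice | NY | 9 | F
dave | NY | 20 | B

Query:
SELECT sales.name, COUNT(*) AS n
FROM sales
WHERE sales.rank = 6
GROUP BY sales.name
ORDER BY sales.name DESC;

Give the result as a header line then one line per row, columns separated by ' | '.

== RESULT ==
sales.name | n
bob | 1

Derivation:
After WHERE (1 rows):
sales.name | sales.city | sales.rank | sales.tag
bob | LA | 6 | D
After GROUP BY (1 rows):
sales.name | n
bob | 1
After ORDER BY (1 rows):
sales.name | n
bob | 1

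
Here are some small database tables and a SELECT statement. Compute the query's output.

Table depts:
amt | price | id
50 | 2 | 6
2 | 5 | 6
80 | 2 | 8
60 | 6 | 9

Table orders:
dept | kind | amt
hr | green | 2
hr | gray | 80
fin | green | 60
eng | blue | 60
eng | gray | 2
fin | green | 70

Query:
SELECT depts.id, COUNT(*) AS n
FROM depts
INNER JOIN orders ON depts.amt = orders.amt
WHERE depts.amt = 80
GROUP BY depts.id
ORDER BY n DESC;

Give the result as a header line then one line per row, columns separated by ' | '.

== RESULT ==
depts.id | n
8 | 1

Derivation:
After JOIN orders (5 rows):
depts.amt | depts.price | depts.id | orders.dept | orders.kind | orders.amt
2 | 5 | 6 | hr | green | 2
2 | 5 | 6 | eng | gray | 2
80 | 2 | 8 | hr | gray | 80
60 | 6 | 9 | fin | green | 60
60 | 6 | 9 | eng | blue | 60
After WHERE (1 rows):
depts.amt | depts.price | depts.id | orders.dept | orders.kind | orders.amt
80 | 2 | 8 | hr | gray | 80
After GROUP BY (1 rows):
depts.id | n
8 | 1
After ORDER BY (1 rows):
depts.id | n
8 | 1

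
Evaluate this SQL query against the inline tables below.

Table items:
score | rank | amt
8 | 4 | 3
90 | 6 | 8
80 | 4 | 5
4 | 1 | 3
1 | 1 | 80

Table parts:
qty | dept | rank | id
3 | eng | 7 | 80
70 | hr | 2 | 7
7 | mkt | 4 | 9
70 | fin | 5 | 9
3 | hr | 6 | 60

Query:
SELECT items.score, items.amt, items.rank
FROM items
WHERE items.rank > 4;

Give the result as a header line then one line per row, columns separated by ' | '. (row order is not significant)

After WHERE (1 rows):
items.score | items.rank | items.amt
90 | 6 | 8
After SELECT (1 rows):
items.score | items.amt | items.rank
90 | 8 | 6

== RESULT ==
items.score | items.amt | items.rank
90 | 8 | 6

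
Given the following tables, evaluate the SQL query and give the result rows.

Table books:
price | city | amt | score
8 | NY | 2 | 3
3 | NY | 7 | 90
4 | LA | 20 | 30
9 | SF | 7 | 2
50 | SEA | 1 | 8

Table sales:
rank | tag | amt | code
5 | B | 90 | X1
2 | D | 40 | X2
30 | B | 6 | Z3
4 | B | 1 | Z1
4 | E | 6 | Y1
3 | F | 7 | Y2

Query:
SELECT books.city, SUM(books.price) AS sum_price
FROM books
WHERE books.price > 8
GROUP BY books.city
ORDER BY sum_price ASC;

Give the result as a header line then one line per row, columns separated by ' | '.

== RESULT ==
books.city | sum_price
SF | 9
SEA | 50

Derivation:
After WHERE (2 rows):
books.price | books.city | books.amt | books.score
9 | SF | 7 | 2
50 | SEA | 1 | 8
After GROUP BY (2 rows):
books.city | sum_price
SF | 9
SEA | 50
After ORDER BY (2 rows):
books.city | sum_price
SF | 9
SEA | 50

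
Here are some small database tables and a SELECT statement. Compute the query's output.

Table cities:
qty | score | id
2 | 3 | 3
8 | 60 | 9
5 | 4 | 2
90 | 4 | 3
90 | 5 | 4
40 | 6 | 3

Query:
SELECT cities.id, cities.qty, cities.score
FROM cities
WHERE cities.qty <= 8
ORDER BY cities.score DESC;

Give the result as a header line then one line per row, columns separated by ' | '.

== RESULT ==
cities.id | cities.qty | cities.score
9 | 8 | 60
2 | 5 | 4
3 | 2 | 3

Derivation:
After WHERE (3 rows):
cities.qty | cities.score | cities.id
2 | 3 | 3
8 | 60 | 9
5 | 4 | 2
After SELECT (3 rows):
cities.id | cities.qty | cities.score
3 | 2 | 3
9 | 8 | 60
2 | 5 | 4
After ORDER BY (3 rows):
cities.id | cities.qty | cities.score
9 | 8 | 60
2 | 5 | 4
3 | 2 | 3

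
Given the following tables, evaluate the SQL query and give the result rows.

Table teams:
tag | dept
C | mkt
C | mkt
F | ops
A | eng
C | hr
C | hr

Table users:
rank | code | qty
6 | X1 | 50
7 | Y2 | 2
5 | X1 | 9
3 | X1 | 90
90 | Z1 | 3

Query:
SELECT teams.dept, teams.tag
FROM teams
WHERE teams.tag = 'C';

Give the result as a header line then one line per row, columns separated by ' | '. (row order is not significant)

== RESULT ==
teams.dept | teams.tag
mkt | C
mkt | C
hr | C
hr | C

Derivation:
After WHERE (4 rows):
teams.tag | teams.dept
C | mkt
C | mkt
C | hr
C | hr
After SELECT (4 rows):
teams.dept | teams.tag
mkt | C
mkt | C
hr | C
hr | C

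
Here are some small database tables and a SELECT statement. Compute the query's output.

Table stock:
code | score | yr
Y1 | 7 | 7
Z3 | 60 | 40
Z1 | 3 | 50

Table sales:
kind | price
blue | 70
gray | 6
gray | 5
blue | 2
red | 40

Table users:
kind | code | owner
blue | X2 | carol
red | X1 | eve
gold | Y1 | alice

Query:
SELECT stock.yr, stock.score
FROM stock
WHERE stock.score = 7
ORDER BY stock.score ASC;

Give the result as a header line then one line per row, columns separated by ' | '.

After WHERE (1 rows):
stock.code | stock.score | stock.yr
Y1 | 7 | 7
After SELECT (1 rows):
stock.yr | stock.score
7 | 7
After ORDER BY (1 rows):
stock.yr | stock.score
7 | 7

== RESULT ==
stock.yr | stock.score
7 | 7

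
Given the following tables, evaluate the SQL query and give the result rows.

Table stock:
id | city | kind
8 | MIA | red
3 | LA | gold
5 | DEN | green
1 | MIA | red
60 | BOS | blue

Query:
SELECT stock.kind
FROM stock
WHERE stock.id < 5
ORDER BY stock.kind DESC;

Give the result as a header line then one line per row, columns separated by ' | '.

== RESULT ==
stock.kind
red
gold

Derivation:
After WHERE (2 rows):
stock.id | stock.city | stock.kind
3 | LA | gold
1 | MIA | red
After SELECT (2 rows):
stock.kind
gold
red
After ORDER BY (2 rows):
stock.kind
red
gold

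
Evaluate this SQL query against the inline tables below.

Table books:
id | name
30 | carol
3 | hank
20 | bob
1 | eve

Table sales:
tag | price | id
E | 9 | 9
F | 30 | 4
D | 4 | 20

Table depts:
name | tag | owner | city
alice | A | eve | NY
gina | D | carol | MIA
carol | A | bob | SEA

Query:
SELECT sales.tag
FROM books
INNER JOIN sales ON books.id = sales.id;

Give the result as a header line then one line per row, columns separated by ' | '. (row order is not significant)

After JOIN sales (1 rows):
books.id | books.name | sales.tag | sales.price | sales.id
20 | bob | D | 4 | 20
After SELECT (1 rows):
sales.tag
D

== RESULT ==
sales.tag
D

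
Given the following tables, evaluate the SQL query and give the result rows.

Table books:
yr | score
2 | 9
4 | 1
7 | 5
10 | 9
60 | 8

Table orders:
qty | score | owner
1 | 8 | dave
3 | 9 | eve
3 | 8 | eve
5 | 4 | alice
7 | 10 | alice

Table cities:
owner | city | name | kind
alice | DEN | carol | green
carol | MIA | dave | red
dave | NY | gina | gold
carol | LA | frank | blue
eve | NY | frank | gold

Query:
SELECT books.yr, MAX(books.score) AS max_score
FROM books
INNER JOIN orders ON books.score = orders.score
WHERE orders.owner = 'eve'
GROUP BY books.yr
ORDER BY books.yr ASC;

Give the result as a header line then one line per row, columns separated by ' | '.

After JOIN orders (4 rows):
books.yr | books.score | orders.qty | orders.score | orders.owner
2 | 9 | 3 | 9 | eve
10 | 9 | 3 | 9 | eve
60 | 8 | 1 | 8 | dave
60 | 8 | 3 | 8 | eve
After WHERE (3 rows):
books.yr | books.score | orders.qty | orders.score | orders.owner
2 | 9 | 3 | 9 | eve
10 | 9 | 3 | 9 | eve
60 | 8 | 3 | 8 | eve
After GROUP BY (3 rows):
books.yr | max_score
2 | 9
10 | 9
60 | 8
After ORDER BY (3 rows):
books.yr | max_score
2 | 9
10 | 9
60 | 8

== RESULT ==
books.yr | max_score
2 | 9
10 | 9
60 | 8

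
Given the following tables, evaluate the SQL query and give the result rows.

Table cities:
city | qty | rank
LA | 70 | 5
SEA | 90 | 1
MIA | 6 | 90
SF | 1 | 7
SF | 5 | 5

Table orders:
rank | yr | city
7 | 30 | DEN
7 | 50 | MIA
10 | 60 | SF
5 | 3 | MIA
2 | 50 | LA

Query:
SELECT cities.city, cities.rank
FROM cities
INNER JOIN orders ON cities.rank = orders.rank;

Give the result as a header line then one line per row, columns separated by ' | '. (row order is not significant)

After JOIN orders (4 rows):
cities.city | cities.qty | cities.rank | orders.rank | orders.yr | orders.city
LA | 70 | 5 | 5 | 3 | MIA
SF | 1 | 7 | 7 | 30 | DEN
SF | 1 | 7 | 7 | 50 | MIA
SF | 5 | 5 | 5 | 3 | MIA
After SELECT (4 rows):
cities.city | cities.rank
LA | 5
SF | 7
SF | 7
SF | 5

== RESULT ==
cities.city | cities.rank
LA | 5
SF | 7
SF | 7
SF | 5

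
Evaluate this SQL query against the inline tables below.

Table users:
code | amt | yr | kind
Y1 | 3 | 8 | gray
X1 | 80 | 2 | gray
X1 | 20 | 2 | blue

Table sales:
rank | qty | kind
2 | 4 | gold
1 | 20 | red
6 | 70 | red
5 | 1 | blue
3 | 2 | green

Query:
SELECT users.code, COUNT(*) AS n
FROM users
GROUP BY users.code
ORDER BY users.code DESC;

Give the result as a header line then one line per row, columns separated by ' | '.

== RESULT ==
users.code | n
Y1 | 1
X1 | 2

Derivation:
After GROUP BY (2 rows):
users.code | n
Y1 | 1
X1 | 2
After ORDER BY (2 rows):
users.code | n
Y1 | 1
X1 | 2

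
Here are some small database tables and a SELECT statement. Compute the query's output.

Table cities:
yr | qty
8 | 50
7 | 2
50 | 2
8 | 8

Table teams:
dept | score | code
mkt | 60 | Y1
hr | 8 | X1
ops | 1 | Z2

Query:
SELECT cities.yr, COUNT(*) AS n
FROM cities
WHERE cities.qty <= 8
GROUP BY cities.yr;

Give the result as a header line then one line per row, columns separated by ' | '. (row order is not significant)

== RESULT ==
cities.yr | n
7 | 1
50 | 1
8 | 1

Derivation:
After WHERE (3 rows):
cities.yr | cities.qty
7 | 2
50 | 2
8 | 8
After GROUP BY (3 rows):
cities.yr | n
7 | 1
50 | 1
8 | 1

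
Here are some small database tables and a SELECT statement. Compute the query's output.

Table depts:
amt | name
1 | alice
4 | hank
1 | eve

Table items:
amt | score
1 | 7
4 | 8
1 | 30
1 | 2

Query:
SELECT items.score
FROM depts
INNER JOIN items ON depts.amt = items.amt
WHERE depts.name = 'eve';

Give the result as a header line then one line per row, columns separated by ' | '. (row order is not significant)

After JOIN items (7 rows):
depts.amt | depts.name | items.amt | items.score
1 | alice | 1 | 7
1 | alice | 1 | 30
1 | alice | 1 | 2
4 | hank | 4 | 8
1 | eve | 1 | 7
1 | eve | 1 | 30
1 | eve | 1 | 2
After WHERE (3 rows):
depts.amt | depts.name | items.amt | items.score
1 | eve | 1 | 7
1 | eve | 1 | 30
1 | eve | 1 | 2
After SELECT (3 rows):
items.score
7
30
2

== RESULT ==
items.score
7
30
2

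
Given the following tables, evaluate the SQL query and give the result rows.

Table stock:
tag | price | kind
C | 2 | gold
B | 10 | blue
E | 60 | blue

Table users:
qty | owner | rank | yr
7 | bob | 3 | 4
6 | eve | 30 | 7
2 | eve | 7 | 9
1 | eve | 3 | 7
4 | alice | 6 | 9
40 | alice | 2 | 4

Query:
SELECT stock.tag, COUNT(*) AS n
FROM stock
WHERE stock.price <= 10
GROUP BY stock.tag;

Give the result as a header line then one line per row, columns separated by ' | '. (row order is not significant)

After WHERE (2 rows):
stock.tag | stock.price | stock.kind
C | 2 | gold
B | 10 | blue
After GROUP BY (2 rows):
stock.tag | n
C | 1
B | 1

== RESULT ==
stock.tag | n
C | 1
B | 1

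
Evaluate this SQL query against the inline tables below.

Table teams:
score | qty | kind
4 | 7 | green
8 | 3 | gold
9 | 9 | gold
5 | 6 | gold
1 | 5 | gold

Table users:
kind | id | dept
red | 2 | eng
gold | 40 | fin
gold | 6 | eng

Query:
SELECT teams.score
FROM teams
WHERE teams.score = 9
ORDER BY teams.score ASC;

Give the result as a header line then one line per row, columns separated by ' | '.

== RESULT ==
teams.score
9

Derivation:
After WHERE (1 rows):
teams.score | teams.qty | teams.kind
9 | 9 | gold
After SELECT (1 rows):
teams.score
9
After ORDER BY (1 rows):
teams.score
9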